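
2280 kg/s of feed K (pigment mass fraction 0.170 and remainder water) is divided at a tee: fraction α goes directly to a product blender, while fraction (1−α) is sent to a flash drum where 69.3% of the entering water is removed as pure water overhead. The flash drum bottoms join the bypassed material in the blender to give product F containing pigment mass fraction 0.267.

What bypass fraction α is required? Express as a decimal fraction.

All 2280×0.170 = 387.6 kg/s of pigment reaches F, so F = 387.6/0.267 = 1451.7 kg/s and vapour = 828.31 kg/s.
The evaporator receives (1−α)·2280 of feed at 0.830 water and removes 0.693 of that water:
0.693×0.830×(1−α)×2280 = 828.31
(1−α) = 828.31/1311.4 = 0.6316;  α = 0.3684.

0.368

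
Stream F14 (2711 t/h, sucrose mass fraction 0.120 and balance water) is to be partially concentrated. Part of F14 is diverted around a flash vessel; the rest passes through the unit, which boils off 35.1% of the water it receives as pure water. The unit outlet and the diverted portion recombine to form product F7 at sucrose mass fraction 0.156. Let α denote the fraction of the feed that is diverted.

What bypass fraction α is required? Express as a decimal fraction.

0.253

All 2711×0.120 = 325.32 t/h of sucrose reaches F7, so F7 = 325.32/0.156 = 2085.4 t/h and vapour = 625.62 t/h.
The evaporator receives (1−α)·2711 of feed at 0.880 water and removes 0.351 of that water:
0.351×0.880×(1−α)×2711 = 625.62
(1−α) = 625.62/837.37 = 0.7471;  α = 0.2529.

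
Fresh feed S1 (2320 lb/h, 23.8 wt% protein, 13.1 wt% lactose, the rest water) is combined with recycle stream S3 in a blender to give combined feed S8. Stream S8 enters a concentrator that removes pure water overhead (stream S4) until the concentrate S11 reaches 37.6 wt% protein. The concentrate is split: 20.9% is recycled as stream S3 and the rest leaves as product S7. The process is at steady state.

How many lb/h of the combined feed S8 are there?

Overall protein balance (none leaves overhead): protein in fresh feed = protein in product, i.e. 2320×0.238 = (1−0.209)·S11·0.376.
S11 = 552.16/(0.376×0.791) = 1856.5 lb/h.
Recycle S3 = 0.209×1856.5 = 388.01 lb/h.
Combined feed S8 = 2320 + 388.01 = 2708 lb/h.

2708 lb/h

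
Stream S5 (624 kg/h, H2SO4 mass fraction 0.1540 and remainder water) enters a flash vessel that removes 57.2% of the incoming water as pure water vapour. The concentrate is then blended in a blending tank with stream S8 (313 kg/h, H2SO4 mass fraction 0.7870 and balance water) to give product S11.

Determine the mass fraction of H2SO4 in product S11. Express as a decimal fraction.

0.5392

Vapour removed = 0.572×0.846×624 = 301.96 kg/h; concentrate = 322.04 kg/h.
H2SO4 reaching the mixer = 96.096 (from concentrate) + 313×0.787 = 342.43 kg/h.
Product flow = 322.04 + 313 = 635.04 kg/h; H2SO4 fraction = 0.5392.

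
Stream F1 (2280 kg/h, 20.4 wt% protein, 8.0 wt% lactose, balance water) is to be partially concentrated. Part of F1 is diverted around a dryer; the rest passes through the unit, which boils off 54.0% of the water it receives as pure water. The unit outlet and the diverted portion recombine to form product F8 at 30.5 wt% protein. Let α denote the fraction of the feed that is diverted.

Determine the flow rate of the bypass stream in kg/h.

All 2280×0.204 = 465.12 kg/h of protein reaches F8, so F8 = 465.12/0.305 = 1525 kg/h and vapour = 755.02 kg/h.
The evaporator receives (1−α)·2280 of feed at 0.716 water and removes 0.540 of that water:
0.540×0.716×(1−α)×2280 = 755.02
(1−α) = 755.02/881.54 = 0.8565;  α = 0.1435.
Bypass flow = 0.1435×2280 = 327.24 kg/h.

327.2 kg/h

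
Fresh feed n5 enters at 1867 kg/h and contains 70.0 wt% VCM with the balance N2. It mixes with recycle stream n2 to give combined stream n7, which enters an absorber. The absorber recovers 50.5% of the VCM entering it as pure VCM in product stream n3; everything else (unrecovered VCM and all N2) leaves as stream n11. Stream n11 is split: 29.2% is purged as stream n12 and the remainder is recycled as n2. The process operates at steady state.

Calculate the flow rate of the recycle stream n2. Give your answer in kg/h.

2063 kg/h

N2 enters only via n5 and leaves only via the purge: 1867×0.300 = 0.292×(N2 in n11), and the absorber passes all N2, so N2 in n7 = N2 in n11 = 1918.2 kg/h.
VCM in n7: m_A = 1867×0.700 + (1−0.292)·(1−0.505)·m_A, so m_A = 1306.9/0.6495 = 2012 kg/h.
n11 = (1−0.505)×2012 + 1918.2 = 2914.1 kg/h.
Recycle n2 = (1−0.292)×2914.1 = 2063.2 kg/h.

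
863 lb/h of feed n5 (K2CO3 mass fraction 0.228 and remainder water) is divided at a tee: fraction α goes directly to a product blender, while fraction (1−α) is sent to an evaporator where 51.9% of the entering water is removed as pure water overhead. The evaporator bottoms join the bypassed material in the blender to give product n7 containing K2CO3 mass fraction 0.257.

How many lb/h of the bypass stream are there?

All 863×0.228 = 196.76 lb/h of K2CO3 reaches n7, so n7 = 196.76/0.257 = 765.62 lb/h and vapour = 97.381 lb/h.
The evaporator receives (1−α)·863 of feed at 0.772 water and removes 0.519 of that water:
0.519×0.772×(1−α)×863 = 97.381
(1−α) = 97.381/345.78 = 0.2816;  α = 0.7184.
Bypass flow = 0.7184×863 = 619.95 lb/h.

620 lb/h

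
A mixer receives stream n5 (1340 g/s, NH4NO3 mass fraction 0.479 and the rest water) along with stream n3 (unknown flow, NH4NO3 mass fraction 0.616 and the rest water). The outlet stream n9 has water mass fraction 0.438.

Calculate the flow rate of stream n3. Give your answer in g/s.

Let n3 be the unknown flow. Total out = 1340 + n3.
water balance: 698.14 + 0.384·n3 = 0.438·(1340 + n3)
(0.384 − 0.438)·n3 = 0.438×1340 − 698.14 = -111.22
n3 = -111.22 / -0.054 = 2059.6 g/s

2060 g/s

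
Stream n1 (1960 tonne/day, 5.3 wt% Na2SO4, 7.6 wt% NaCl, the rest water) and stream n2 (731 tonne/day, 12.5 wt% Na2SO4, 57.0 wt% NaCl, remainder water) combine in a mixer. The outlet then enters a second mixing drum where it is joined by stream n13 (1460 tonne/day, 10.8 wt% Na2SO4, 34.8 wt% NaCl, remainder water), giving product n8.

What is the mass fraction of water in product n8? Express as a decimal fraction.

0.656

Overall, product flow = 4151 tonne/day.
water in = 1960×0.871 + 731×0.305 + 1460×0.544 = 2724.4 tonne/day.
water fraction in n8 = 0.656.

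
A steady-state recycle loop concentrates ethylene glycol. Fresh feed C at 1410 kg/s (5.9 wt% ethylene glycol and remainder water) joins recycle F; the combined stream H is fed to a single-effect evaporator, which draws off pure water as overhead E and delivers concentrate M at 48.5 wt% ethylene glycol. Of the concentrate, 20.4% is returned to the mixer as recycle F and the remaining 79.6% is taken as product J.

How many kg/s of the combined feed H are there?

Overall ethylene glycol balance (none leaves overhead): ethylene glycol in fresh feed = ethylene glycol in product, i.e. 1410×0.059 = (1−0.204)·M·0.485.
M = 83.19/(0.485×0.796) = 215.48 kg/s.
Recycle F = 0.204×215.48 = 43.959 kg/s.
Combined feed H = 1410 + 43.959 = 1454 kg/s.

1454 kg/s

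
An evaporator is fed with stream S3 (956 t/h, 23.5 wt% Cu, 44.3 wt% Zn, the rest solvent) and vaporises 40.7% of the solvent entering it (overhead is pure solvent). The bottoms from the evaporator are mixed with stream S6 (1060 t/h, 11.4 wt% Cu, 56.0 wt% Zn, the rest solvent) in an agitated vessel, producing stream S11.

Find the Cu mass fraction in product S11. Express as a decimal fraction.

0.183

Vapour removed = 0.407×0.322×956 = 125.29 t/h; concentrate = 830.71 t/h.
Cu reaching the mixer = 224.66 (from concentrate) + 1060×0.114 = 345.5 t/h.
Product flow = 830.71 + 1060 = 1890.7 t/h; Cu fraction = 0.183.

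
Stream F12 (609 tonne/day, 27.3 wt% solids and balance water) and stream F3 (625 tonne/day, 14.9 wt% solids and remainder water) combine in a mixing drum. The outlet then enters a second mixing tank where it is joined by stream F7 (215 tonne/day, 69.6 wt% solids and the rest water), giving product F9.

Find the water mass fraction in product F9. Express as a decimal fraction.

0.718

Overall, product flow = 1449 tonne/day.
water in = 609×0.727 + 625×0.851 + 215×0.304 = 1040 tonne/day.
water fraction in F9 = 0.718.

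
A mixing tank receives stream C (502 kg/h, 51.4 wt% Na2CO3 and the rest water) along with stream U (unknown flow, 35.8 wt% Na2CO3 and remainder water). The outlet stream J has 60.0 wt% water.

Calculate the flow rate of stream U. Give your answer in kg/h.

1363 kg/h

Let U be the unknown flow. Total out = 502 + U.
water balance: 243.97 + 0.642·U = 0.600·(502 + U)
(0.642 − 0.600)·U = 0.600×502 − 243.97 = 57.228
U = 57.228 / 0.042 = 1362.6 kg/h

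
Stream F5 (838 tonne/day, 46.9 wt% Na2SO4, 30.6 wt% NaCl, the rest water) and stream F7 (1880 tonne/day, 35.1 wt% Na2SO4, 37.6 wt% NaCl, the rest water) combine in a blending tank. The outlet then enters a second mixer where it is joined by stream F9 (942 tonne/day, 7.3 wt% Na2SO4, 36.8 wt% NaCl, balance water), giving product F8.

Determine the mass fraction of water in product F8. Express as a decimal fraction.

Overall, product flow = 3660 tonne/day.
water in = 838×0.225 + 1880×0.273 + 942×0.559 = 1228.4 tonne/day.
water fraction in F8 = 0.336.

0.336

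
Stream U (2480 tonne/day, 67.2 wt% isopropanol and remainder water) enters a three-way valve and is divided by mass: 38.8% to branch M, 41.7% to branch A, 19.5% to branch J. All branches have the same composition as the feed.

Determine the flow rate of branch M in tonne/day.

962.2 tonne/day

Branch M flow = 0.388×2480 = 962.24 tonne/day.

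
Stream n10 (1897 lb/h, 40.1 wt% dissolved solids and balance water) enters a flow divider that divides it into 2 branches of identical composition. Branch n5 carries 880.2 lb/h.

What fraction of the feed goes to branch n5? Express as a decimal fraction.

Fraction to n5 = 880.2/1897 = 0.4640.

0.464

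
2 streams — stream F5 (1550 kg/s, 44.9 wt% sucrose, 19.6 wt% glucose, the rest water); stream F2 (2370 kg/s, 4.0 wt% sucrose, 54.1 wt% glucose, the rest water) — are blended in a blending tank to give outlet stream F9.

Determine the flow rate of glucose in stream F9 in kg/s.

1586 kg/s

glucose out = glucose in = 1550×0.196 + 2370×0.541 = 1586 kg/s.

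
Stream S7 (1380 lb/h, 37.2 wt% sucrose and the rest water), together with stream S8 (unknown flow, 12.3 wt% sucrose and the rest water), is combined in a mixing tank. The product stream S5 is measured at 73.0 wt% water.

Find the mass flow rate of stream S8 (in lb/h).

957.6 lb/h

Let S8 be the unknown flow. Total out = 1380 + S8.
water balance: 866.64 + 0.877·S8 = 0.730·(1380 + S8)
(0.877 − 0.730)·S8 = 0.730×1380 − 866.64 = 140.76
S8 = 140.76 / 0.147 = 957.55 lb/h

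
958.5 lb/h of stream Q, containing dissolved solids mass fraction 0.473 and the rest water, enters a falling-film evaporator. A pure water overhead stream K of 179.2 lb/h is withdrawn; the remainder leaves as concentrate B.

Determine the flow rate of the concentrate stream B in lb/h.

Concentrate = 958.5 − 179.2 = 779.3 lb/h.

779.3 lb/h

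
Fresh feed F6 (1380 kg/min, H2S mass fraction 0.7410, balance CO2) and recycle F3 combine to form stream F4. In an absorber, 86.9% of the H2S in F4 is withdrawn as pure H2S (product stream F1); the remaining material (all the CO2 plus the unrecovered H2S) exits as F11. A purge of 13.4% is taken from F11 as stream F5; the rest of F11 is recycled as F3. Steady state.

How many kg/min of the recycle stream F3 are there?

CO2 enters only via F6 and leaves only via the purge: 1380×0.259 = 0.134×(CO2 in F11), and the absorber passes all CO2, so CO2 in F4 = CO2 in F11 = 2667.3 kg/min.
H2S in F4: m_A = 1380×0.741 + (1−0.134)·(1−0.869)·m_A, so m_A = 1022.6/0.8866 = 1153.4 kg/min.
F11 = (1−0.869)×1153.4 + 2667.3 = 2818.4 kg/min.
Recycle F3 = (1−0.134)×2818.4 = 2440.7 kg/min.

2441 kg/min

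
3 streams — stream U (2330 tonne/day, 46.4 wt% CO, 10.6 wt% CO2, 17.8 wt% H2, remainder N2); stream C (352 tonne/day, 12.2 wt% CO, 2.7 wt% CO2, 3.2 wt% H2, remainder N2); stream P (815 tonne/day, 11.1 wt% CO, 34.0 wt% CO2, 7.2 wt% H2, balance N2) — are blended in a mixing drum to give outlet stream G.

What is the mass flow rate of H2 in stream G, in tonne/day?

484.7 tonne/day

H2 out = H2 in = 2330×0.178 + 352×0.032 + 815×0.072 = 484.68 tonne/day.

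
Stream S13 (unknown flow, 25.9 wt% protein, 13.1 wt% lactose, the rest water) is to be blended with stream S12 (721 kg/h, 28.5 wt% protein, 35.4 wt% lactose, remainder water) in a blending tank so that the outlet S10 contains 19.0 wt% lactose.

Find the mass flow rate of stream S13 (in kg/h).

Let S13 be the unknown flow. Total out = 721 + S13.
lactose balance: 255.23 + 0.131·S13 = 0.190·(721 + S13)
(0.131 − 0.190)·S13 = 0.190×721 − 255.23 = -118.24
S13 = -118.24 / -0.059 = 2004.1 kg/h

2004 kg/h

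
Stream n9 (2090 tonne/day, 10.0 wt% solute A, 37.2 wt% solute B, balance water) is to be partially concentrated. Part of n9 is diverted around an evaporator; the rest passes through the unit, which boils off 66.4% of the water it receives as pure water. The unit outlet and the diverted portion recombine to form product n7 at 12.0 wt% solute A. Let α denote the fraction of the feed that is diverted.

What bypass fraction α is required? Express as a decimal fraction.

All 2090×0.100 = 209 tonne/day of solute A reaches n7, so n7 = 209/0.120 = 1741.7 tonne/day and vapour = 348.33 tonne/day.
The evaporator receives (1−α)·2090 of feed at 0.528 water and removes 0.664 of that water:
0.664×0.528×(1−α)×2090 = 348.33
(1−α) = 348.33/732.74 = 0.4754;  α = 0.5246.

0.525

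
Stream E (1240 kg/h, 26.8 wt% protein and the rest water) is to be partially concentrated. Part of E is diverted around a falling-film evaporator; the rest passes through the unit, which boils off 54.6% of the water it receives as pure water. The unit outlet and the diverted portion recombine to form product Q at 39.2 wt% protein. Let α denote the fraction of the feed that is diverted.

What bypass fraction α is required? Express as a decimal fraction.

All 1240×0.268 = 332.32 kg/h of protein reaches Q, so Q = 332.32/0.392 = 847.76 kg/h and vapour = 392.24 kg/h.
The evaporator receives (1−α)·1240 of feed at 0.732 water and removes 0.546 of that water:
0.546×0.732×(1−α)×1240 = 392.24
(1−α) = 392.24/495.59 = 0.7915;  α = 0.2085.

0.209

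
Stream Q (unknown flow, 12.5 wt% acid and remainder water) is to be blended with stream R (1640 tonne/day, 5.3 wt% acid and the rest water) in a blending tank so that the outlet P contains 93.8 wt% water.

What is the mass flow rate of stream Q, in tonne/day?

234.3 tonne/day

Let Q be the unknown flow. Total out = 1640 + Q.
water balance: 1553.1 + 0.875·Q = 0.938·(1640 + Q)
(0.875 − 0.938)·Q = 0.938×1640 − 1553.1 = -14.76
Q = -14.76 / -0.063 = 234.29 tonne/day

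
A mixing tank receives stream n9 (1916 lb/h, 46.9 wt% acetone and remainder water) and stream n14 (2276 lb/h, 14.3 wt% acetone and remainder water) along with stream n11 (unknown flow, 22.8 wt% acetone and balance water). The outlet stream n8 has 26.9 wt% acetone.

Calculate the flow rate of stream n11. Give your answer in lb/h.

2352 lb/h

Let n11 be the unknown flow. Total out = 4192 + n11.
acetone balance: 1224.1 + 0.228·n11 = 0.269·(4192 + n11)
(0.228 − 0.269)·n11 = 0.269×4192 − 1224.1 = -96.424
n11 = -96.424 / -0.041 = 2351.8 lb/h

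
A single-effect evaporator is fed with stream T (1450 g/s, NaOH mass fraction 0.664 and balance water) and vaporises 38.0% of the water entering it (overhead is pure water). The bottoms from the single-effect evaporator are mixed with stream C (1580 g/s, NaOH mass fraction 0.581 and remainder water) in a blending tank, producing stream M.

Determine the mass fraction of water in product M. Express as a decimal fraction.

0.339

Vapour removed = 0.380×0.336×1450 = 185.14 g/s; concentrate = 1264.9 g/s.
water reaching the mixer = 302.06 (from concentrate) + 1580×0.419 = 964.08 g/s.
Product flow = 1264.9 + 1580 = 2844.9 g/s; water fraction = 0.339.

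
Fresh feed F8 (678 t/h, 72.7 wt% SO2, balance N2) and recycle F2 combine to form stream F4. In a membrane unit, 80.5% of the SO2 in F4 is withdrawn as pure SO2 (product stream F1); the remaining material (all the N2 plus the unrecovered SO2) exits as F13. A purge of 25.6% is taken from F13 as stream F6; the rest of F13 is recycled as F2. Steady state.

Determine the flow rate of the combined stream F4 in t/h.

1300 t/h

N2 enters only via F8 and leaves only via the purge: 678×0.273 = 0.256×(N2 in F13), and the membrane unit passes all N2, so N2 in F4 = N2 in F13 = 723.02 t/h.
SO2 in F4: m_A = 678×0.727 + (1−0.256)·(1−0.805)·m_A, so m_A = 492.91/0.8549 = 576.55 t/h.
F4 = 576.55 + 723.02 = 1299.6 t/h.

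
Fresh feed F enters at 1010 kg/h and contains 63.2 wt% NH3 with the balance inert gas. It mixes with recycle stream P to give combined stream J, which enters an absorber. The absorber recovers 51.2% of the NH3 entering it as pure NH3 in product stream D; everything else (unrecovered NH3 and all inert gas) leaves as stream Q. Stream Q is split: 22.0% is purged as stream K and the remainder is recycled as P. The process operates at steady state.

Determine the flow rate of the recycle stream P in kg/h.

1710 kg/h

inert gas enters only via F and leaves only via the purge: 1010×0.368 = 0.220×(inert gas in Q), and the absorber passes all inert gas, so inert gas in J = inert gas in Q = 1689.5 kg/h.
NH3 in J: m_A = 1010×0.632 + (1−0.220)·(1−0.512)·m_A, so m_A = 638.32/0.6194 = 1030.6 kg/h.
Q = (1−0.512)×1030.6 + 1689.5 = 2192.4 kg/h.
Recycle P = (1−0.220)×2192.4 = 1710.1 kg/h.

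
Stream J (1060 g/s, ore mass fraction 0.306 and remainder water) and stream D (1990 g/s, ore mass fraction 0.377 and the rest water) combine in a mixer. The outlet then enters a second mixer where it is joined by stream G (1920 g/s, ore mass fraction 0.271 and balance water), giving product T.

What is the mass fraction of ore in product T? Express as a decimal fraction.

Overall, product flow = 4970 g/s.
ore in = 1060×0.306 + 1990×0.377 + 1920×0.271 = 1594.9 g/s.
ore fraction in T = 0.321.

0.321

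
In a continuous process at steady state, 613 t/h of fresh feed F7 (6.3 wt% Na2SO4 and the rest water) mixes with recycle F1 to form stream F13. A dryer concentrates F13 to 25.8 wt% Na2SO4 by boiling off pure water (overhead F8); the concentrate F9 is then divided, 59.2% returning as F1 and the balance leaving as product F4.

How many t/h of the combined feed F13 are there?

Overall Na2SO4 balance (none leaves overhead): Na2SO4 in fresh feed = Na2SO4 in product, i.e. 613×0.063 = (1−0.592)·F9·0.258.
F9 = 38.619/(0.258×0.408) = 366.88 t/h.
Recycle F1 = 0.592×366.88 = 217.19 t/h.
Combined feed F13 = 613 + 217.19 = 830.19 t/h.

830.2 t/h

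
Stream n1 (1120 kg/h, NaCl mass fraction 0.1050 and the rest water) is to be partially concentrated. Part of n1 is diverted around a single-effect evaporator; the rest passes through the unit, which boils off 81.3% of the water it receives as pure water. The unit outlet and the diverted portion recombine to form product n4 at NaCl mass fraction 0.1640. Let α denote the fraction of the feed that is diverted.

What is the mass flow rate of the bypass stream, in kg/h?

All 1120×0.105 = 117.6 kg/h of NaCl reaches n4, so n4 = 117.6/0.164 = 717.07 kg/h and vapour = 402.93 kg/h.
The evaporator receives (1−α)·1120 of feed at 0.895 water and removes 0.813 of that water:
0.813×0.895×(1−α)×1120 = 402.93
(1−α) = 402.93/814.95 = 0.4944;  α = 0.5056.
Bypass flow = 0.5056×1120 = 566.25 kg/h.

566.3 kg/h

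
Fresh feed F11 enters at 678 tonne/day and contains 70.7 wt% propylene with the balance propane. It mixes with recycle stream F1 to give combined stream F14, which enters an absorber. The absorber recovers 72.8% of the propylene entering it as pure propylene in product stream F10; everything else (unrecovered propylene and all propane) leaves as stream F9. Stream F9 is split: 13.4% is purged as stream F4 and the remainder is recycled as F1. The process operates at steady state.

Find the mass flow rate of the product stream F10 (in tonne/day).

456.5 tonne/day

propylene in F14: m_A = 678×0.707 + (1−0.134)·(1−0.728)·m_A, so m_A = 479.35/0.7644 = 627.05 tonne/day.
Product F10 = 0.728×627.05 = 456.49 tonne/day.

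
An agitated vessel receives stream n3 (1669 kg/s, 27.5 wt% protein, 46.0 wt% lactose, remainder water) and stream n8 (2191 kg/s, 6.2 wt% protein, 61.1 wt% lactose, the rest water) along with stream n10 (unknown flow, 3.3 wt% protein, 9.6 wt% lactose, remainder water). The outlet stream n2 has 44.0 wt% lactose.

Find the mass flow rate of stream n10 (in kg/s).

1186 kg/s

Let n10 be the unknown flow. Total out = 3860 + n10.
lactose balance: 2106.4 + 0.096·n10 = 0.440·(3860 + n10)
(0.096 − 0.440)·n10 = 0.440×3860 − 2106.4 = -408.04
n10 = -408.04 / -0.344 = 1186.2 kg/s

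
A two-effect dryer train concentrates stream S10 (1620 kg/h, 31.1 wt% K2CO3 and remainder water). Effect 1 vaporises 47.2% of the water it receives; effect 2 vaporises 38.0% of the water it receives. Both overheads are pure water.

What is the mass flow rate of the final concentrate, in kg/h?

869.2 kg/h

water in feed = 1620×0.689 = 1116.2 kg/h.
After stage 1: water left = (1−0.472)×1116.2 = 589.34; stream total = 1093.2 kg/h.
After stage 2: water left = (1−0.380)×589.34 = 365.39; final concentrate = 869.21 kg/h.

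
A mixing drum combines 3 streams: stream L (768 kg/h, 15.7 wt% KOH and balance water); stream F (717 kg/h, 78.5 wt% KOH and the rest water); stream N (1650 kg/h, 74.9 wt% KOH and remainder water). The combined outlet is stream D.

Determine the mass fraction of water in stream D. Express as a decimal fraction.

Total flow out = 768 + 717 + 1650 = 3135 kg/h.
water in = 768×0.843 + 717×0.215 + 1650×0.251 = 1215.7 kg/h.
water mass fraction in D = 1215.7/3135 = 0.388.

0.388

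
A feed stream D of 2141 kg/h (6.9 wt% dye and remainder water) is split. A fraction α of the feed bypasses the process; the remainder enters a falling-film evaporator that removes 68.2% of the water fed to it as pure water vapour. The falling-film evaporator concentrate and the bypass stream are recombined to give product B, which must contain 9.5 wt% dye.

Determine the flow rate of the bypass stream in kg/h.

All 2141×0.069 = 147.73 kg/h of dye reaches B, so B = 147.73/0.095 = 1555 kg/h and vapour = 585.96 kg/h.
The evaporator receives (1−α)·2141 of feed at 0.931 water and removes 0.682 of that water:
0.682×0.931×(1−α)×2141 = 585.96
(1−α) = 585.96/1359.4 = 0.4310;  α = 0.5690.
Bypass flow = 0.5690×2141 = 1218.1 kg/h.

1218 kg/h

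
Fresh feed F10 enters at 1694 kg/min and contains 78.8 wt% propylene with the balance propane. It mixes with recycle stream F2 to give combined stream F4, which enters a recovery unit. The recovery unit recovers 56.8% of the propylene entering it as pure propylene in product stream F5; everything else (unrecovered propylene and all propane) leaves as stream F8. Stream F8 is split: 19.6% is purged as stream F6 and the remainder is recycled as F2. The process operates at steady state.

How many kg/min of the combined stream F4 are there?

propane enters only via F10 and leaves only via the purge: 1694×0.212 = 0.196×(propane in F8), and the recovery unit passes all propane, so propane in F4 = propane in F8 = 1832.3 kg/min.
propylene in F4: m_A = 1694×0.788 + (1−0.196)·(1−0.568)·m_A, so m_A = 1334.9/0.6527 = 2045.2 kg/min.
F4 = 2045.2 + 1832.3 = 3877.5 kg/min.

3878 kg/min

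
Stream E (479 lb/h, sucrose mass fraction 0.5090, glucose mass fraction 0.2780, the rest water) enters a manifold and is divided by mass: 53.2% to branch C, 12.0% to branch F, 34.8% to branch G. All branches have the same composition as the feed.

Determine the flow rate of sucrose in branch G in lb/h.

84.85 lb/h

Branch G total = 0.348×479 = 166.69 lb/h.
sucrose in G = 0.509×166.69 = 84.846 lb/h.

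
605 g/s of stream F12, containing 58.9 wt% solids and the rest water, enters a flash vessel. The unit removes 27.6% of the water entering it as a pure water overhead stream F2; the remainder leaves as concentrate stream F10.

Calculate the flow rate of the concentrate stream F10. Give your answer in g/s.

water entering = 605×0.411 = 248.65 g/s; overhead removed = 0.276×248.65 = 68.629 g/s.
Concentrate = 605 − 68.629 = 536.37 g/s.

536.4 g/s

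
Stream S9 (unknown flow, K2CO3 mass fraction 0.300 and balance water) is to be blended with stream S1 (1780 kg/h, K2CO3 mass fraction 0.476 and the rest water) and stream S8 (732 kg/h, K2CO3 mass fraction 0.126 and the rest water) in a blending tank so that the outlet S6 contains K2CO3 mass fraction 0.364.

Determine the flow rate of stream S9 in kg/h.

Let S9 be the unknown flow. Total out = 2512 + S9.
K2CO3 balance: 939.51 + 0.300·S9 = 0.364·(2512 + S9)
(0.300 − 0.364)·S9 = 0.364×2512 − 939.51 = -25.144
S9 = -25.144 / -0.064 = 392.88 kg/h

392.9 kg/h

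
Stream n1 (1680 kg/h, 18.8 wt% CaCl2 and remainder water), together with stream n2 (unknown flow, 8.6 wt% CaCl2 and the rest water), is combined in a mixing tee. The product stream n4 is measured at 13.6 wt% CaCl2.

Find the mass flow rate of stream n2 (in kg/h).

Let n2 be the unknown flow. Total out = 1680 + n2.
CaCl2 balance: 315.84 + 0.086·n2 = 0.136·(1680 + n2)
(0.086 − 0.136)·n2 = 0.136×1680 − 315.84 = -87.36
n2 = -87.36 / -0.050 = 1747.2 kg/h

1747 kg/h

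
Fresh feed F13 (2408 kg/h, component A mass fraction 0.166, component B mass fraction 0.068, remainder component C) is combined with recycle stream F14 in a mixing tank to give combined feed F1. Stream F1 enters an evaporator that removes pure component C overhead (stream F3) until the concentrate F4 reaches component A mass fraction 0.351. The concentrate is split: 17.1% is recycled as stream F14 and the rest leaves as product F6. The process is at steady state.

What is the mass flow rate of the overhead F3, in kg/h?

1269 kg/h

Overall component A balance (none leaves overhead): component A in fresh feed = component A in product, i.e. 2408×0.166 = (1−0.171)·F4·0.351.
F4 = 399.73/(0.351×0.829) = 1373.7 kg/h.
Recycle F14 = 0.171×1373.7 = 234.91 kg/h.
Combined feed F1 = 2408 + 234.91 = 2642.9 kg/h.
Overhead F3 = F1 − F4 = 2642.9 − 1373.7 = 1269.2 kg/h.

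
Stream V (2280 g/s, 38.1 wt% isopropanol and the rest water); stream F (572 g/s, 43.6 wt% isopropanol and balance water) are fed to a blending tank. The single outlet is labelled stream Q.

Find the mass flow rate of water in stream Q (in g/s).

1734 g/s

water out = water in = 2280×0.619 + 572×0.564 = 1733.9 g/s.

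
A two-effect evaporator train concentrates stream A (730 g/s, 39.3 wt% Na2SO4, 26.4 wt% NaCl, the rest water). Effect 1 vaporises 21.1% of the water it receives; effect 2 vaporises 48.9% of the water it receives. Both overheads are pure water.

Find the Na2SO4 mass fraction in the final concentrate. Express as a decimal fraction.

water in feed = 730×0.343 = 250.39 g/s.
After stage 1: water left = (1−0.211)×250.39 = 197.56; stream total = 677.17 g/s.
After stage 2: water left = (1−0.489)×197.56 = 100.95; final concentrate = 580.56 g/s.
Na2SO4 fraction = 286.89/580.56 = 0.4942.

0.4942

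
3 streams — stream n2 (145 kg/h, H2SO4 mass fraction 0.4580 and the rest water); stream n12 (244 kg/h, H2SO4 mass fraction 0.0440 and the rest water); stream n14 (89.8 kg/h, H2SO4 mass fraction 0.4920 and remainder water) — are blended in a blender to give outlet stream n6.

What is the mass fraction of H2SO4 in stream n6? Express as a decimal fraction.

Total flow out = 145 + 244 + 89.8 = 478.8 kg/h.
H2SO4 in = 145×0.458 + 244×0.044 + 89.8×0.492 = 121.33 kg/h.
H2SO4 mass fraction in n6 = 121.33/478.8 = 0.2534.

0.2534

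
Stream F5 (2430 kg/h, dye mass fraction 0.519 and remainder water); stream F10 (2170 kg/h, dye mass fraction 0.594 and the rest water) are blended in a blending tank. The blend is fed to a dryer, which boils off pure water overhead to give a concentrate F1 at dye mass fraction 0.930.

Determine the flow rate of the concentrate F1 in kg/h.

2742 kg/h

dye entering = 2430×0.519 + 2170×0.594 = 2550.2 kg/h.
All dye reports to F1, so F1 = 2550.2/0.930 = 2742.1 kg/h.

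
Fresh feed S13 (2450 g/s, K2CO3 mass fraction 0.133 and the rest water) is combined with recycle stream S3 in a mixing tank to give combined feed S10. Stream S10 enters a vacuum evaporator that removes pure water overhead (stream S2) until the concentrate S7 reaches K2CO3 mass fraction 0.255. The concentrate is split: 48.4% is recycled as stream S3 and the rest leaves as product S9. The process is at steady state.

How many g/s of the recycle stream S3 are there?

Overall K2CO3 balance (none leaves overhead): K2CO3 in fresh feed = K2CO3 in product, i.e. 2450×0.133 = (1−0.484)·S7·0.255.
S7 = 325.85/(0.255×0.516) = 2476.4 g/s.
Recycle S3 = 0.484×2476.4 = 1198.6 g/s.

1199 g/s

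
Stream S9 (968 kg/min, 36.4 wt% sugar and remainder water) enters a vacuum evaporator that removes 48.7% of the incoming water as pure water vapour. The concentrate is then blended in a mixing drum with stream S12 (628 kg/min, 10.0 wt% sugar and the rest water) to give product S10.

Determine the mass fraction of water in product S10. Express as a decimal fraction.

0.680

Vapour removed = 0.487×0.636×968 = 299.82 kg/min; concentrate = 668.18 kg/min.
water reaching the mixer = 315.83 (from concentrate) + 628×0.900 = 881.03 kg/min.
Product flow = 668.18 + 628 = 1296.2 kg/min; water fraction = 0.680.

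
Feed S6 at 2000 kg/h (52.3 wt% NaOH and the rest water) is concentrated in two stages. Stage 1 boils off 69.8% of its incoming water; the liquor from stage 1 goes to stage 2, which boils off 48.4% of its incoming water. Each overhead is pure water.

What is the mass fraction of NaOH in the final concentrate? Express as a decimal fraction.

0.876

water in feed = 2000×0.477 = 954 kg/h.
After stage 1: water left = (1−0.698)×954 = 288.11; stream total = 1334.1 kg/h.
After stage 2: water left = (1−0.484)×288.11 = 148.66; final concentrate = 1194.7 kg/h.
NaOH fraction = 1046/1194.7 = 0.876.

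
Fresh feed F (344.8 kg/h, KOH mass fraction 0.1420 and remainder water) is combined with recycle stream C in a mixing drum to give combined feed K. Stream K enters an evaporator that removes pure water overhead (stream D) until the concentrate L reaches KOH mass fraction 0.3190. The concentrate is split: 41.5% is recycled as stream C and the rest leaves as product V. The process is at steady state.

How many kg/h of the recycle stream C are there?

Overall KOH balance (none leaves overhead): KOH in fresh feed = KOH in product, i.e. 344.8×0.142 = (1−0.415)·L·0.319.
L = 48.962/(0.319×0.585) = 262.37 kg/h.
Recycle C = 0.415×262.37 = 108.88 kg/h.

108.9 kg/h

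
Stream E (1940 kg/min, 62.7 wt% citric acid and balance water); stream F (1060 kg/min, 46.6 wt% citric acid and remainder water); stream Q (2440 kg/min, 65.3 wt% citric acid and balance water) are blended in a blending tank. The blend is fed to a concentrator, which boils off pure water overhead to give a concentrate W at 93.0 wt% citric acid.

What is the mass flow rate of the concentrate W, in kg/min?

citric acid entering = 1940×0.627 + 1060×0.466 + 2440×0.653 = 3303.7 kg/min.
All citric acid reports to W, so W = 3303.7/0.930 = 3552.3 kg/min.

3552 kg/min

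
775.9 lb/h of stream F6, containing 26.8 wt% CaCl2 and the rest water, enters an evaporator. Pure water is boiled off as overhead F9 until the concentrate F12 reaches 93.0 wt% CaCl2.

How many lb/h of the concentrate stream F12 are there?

CaCl2 is conserved: 775.9×0.268 = 207.94 lb/h all reports to the concentrate.
Concentrate = 207.94/(target fraction) = 223.59 lb/h.

223.6 lb/h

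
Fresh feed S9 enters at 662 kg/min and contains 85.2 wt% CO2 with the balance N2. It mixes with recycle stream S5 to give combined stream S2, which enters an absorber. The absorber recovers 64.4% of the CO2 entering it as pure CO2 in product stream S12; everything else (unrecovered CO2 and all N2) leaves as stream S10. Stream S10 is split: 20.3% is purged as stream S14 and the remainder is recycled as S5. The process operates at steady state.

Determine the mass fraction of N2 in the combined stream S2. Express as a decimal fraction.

N2 enters only via S9 and leaves only via the purge: 662×0.148 = 0.203×(N2 in S10), and the absorber passes all N2, so N2 in S2 = N2 in S10 = 482.64 kg/min.
CO2 in S2: m_A = 662×0.852 + (1−0.203)·(1−0.644)·m_A, so m_A = 564.02/0.7163 = 787.45 kg/min.
S2 = 787.45 + 482.64 = 1270.1 kg/min.
N2 fraction in S2 = 482.64/1270.1 = 0.3800.

0.3800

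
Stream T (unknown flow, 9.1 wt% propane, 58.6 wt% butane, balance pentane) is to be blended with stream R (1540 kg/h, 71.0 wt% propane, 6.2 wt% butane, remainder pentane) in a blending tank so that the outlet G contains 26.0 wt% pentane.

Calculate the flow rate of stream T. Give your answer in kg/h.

Let T be the unknown flow. Total out = 1540 + T.
pentane balance: 351.12 + 0.323·T = 0.260·(1540 + T)
(0.323 − 0.260)·T = 0.260×1540 − 351.12 = 49.28
T = 49.28 / 0.063 = 782.22 kg/h

782.2 kg/h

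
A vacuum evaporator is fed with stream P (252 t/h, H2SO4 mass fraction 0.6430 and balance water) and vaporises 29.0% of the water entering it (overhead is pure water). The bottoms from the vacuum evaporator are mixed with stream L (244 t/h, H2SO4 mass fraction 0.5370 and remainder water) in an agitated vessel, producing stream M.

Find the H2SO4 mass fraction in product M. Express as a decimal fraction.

0.6237

Vapour removed = 0.290×0.357×252 = 26.09 t/h; concentrate = 225.91 t/h.
H2SO4 reaching the mixer = 162.04 (from concentrate) + 244×0.537 = 293.06 t/h.
Product flow = 225.91 + 244 = 469.91 t/h; H2SO4 fraction = 0.6237.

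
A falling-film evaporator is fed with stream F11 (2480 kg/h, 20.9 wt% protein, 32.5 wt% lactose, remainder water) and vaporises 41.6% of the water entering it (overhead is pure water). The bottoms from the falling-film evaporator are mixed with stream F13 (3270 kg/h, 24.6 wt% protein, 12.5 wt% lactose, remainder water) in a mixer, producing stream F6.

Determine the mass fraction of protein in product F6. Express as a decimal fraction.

Vapour removed = 0.416×0.466×2480 = 480.76 kg/h; concentrate = 1999.2 kg/h.
protein reaching the mixer = 518.32 (from concentrate) + 3270×0.246 = 1322.7 kg/h.
Product flow = 1999.2 + 3270 = 5269.2 kg/h; protein fraction = 0.2510.

0.2510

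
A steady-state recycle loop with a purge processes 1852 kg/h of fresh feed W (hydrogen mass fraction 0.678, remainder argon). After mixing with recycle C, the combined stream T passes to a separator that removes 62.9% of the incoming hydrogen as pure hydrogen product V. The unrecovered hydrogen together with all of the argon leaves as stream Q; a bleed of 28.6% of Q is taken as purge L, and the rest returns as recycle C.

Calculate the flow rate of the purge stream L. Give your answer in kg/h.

argon enters only via W and leaves only via the purge: 1852×0.322 = 0.286×(argon in Q), and the separator passes all argon, so argon in T = argon in Q = 2085.1 kg/h.
hydrogen in T: m_A = 1852×0.678 + (1−0.286)·(1−0.629)·m_A, so m_A = 1255.7/0.7351 = 1708.1 kg/h.
Q = (1−0.629)×1708.1 + 2085.1 = 2718.8 kg/h.
Purge L = 0.286×2718.8 = 777.59 kg/h.

777.6 kg/h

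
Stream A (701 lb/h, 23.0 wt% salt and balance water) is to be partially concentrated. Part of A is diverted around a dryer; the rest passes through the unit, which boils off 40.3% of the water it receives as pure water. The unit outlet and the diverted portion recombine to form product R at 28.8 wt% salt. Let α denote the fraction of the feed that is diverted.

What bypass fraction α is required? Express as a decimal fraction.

0.351

All 701×0.230 = 161.23 lb/h of salt reaches R, so R = 161.23/0.288 = 559.83 lb/h and vapour = 141.17 lb/h.
The evaporator receives (1−α)·701 of feed at 0.770 water and removes 0.403 of that water:
0.403×0.770×(1−α)×701 = 141.17
(1−α) = 141.17/217.53 = 0.6490;  α = 0.3510.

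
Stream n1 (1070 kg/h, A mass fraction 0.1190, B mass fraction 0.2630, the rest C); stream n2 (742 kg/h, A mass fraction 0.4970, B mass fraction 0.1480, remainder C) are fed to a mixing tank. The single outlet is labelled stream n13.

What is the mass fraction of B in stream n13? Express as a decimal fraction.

0.2159

Total flow out = 1070 + 742 = 1812 kg/h.
B in = 1070×0.263 + 742×0.148 = 391.23 kg/h.
B mass fraction in n13 = 391.23/1812 = 0.2159.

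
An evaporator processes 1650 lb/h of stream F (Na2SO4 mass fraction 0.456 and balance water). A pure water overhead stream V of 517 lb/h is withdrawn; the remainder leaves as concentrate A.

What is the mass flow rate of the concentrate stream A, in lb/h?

Concentrate = 1650 − 517 = 1133 lb/h.

1133 lb/h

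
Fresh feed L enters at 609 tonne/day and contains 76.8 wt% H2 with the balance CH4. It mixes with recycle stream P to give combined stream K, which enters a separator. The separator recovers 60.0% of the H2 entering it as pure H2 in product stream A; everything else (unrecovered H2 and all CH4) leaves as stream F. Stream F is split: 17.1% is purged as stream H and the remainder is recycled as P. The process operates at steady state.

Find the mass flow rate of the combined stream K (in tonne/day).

1526 tonne/day

CH4 enters only via L and leaves only via the purge: 609×0.232 = 0.171×(CH4 in F), and the separator passes all CH4, so CH4 in K = CH4 in F = 826.25 tonne/day.
H2 in K: m_A = 609×0.768 + (1−0.171)·(1−0.600)·m_A, so m_A = 467.71/0.6684 = 699.75 tonne/day.
K = 699.75 + 826.25 = 1526 tonne/day.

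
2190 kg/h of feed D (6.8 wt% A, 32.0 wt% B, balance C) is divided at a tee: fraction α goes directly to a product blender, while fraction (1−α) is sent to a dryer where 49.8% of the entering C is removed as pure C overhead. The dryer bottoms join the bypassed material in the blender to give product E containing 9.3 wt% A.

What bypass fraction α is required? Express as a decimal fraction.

All 2190×0.068 = 148.92 kg/h of A reaches E, so E = 148.92/0.093 = 1601.3 kg/h and vapour = 588.71 kg/h.
The evaporator receives (1−α)·2190 of feed at 0.612 C and removes 0.498 of that C:
0.498×0.612×(1−α)×2190 = 588.71
(1−α) = 588.71/667.46 = 0.8820;  α = 0.1180.

0.118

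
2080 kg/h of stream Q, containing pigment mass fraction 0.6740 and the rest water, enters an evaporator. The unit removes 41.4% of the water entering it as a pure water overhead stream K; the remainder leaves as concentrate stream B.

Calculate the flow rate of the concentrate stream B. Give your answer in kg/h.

1799 kg/h

water entering = 2080×0.326 = 678.08 kg/h; overhead removed = 0.414×678.08 = 280.73 kg/h.
Concentrate = 2080 − 280.73 = 1799.3 kg/h.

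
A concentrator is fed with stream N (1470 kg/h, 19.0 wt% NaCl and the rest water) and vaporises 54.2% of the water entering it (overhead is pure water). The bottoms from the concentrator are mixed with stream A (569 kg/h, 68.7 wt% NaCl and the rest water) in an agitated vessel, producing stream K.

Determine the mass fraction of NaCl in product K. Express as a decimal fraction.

0.4809

Vapour removed = 0.542×0.810×1470 = 645.36 kg/h; concentrate = 824.64 kg/h.
NaCl reaching the mixer = 279.3 (from concentrate) + 569×0.687 = 670.2 kg/h.
Product flow = 824.64 + 569 = 1393.6 kg/h; NaCl fraction = 0.4809.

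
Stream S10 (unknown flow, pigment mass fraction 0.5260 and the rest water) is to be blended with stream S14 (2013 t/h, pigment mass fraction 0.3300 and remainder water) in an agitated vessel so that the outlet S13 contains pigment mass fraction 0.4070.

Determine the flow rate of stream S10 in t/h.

Let S10 be the unknown flow. Total out = 2013 + S10.
pigment balance: 664.29 + 0.526·S10 = 0.407·(2013 + S10)
(0.526 − 0.407)·S10 = 0.407×2013 − 664.29 = 155
S10 = 155 / 0.119 = 1302.5 t/h

1303 t/h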